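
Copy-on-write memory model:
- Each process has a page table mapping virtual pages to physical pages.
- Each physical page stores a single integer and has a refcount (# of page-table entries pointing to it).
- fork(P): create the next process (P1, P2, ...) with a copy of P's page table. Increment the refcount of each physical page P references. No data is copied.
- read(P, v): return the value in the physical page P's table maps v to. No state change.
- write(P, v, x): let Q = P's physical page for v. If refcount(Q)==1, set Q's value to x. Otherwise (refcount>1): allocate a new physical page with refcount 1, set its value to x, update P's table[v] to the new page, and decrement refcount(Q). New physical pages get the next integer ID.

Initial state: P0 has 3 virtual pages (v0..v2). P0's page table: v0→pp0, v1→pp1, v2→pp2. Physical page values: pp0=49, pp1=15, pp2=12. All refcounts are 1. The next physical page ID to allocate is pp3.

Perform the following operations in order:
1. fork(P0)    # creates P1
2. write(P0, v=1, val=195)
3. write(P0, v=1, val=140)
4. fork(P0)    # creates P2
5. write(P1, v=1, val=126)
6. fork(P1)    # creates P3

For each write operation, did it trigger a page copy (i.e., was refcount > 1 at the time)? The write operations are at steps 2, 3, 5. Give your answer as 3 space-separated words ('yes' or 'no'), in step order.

Op 1: fork(P0) -> P1. 3 ppages; refcounts: pp0:2 pp1:2 pp2:2
Op 2: write(P0, v1, 195). refcount(pp1)=2>1 -> COPY to pp3. 4 ppages; refcounts: pp0:2 pp1:1 pp2:2 pp3:1
Op 3: write(P0, v1, 140). refcount(pp3)=1 -> write in place. 4 ppages; refcounts: pp0:2 pp1:1 pp2:2 pp3:1
Op 4: fork(P0) -> P2. 4 ppages; refcounts: pp0:3 pp1:1 pp2:3 pp3:2
Op 5: write(P1, v1, 126). refcount(pp1)=1 -> write in place. 4 ppages; refcounts: pp0:3 pp1:1 pp2:3 pp3:2
Op 6: fork(P1) -> P3. 4 ppages; refcounts: pp0:4 pp1:2 pp2:4 pp3:2

yes no no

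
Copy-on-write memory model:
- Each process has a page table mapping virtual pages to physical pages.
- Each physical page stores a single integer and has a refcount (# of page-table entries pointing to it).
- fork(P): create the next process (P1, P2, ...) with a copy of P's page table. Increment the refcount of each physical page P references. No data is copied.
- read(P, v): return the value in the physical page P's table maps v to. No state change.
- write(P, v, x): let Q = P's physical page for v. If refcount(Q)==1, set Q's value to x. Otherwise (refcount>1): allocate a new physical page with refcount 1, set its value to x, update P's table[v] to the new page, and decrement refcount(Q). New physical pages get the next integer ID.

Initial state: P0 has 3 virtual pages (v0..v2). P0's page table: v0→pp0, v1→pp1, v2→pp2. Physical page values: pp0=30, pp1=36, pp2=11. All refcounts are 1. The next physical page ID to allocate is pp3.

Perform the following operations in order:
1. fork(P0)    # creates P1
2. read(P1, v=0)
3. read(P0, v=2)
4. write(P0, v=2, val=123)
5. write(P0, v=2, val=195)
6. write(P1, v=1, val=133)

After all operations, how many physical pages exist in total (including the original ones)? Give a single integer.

Answer: 5

Derivation:
Op 1: fork(P0) -> P1. 3 ppages; refcounts: pp0:2 pp1:2 pp2:2
Op 2: read(P1, v0) -> 30. No state change.
Op 3: read(P0, v2) -> 11. No state change.
Op 4: write(P0, v2, 123). refcount(pp2)=2>1 -> COPY to pp3. 4 ppages; refcounts: pp0:2 pp1:2 pp2:1 pp3:1
Op 5: write(P0, v2, 195). refcount(pp3)=1 -> write in place. 4 ppages; refcounts: pp0:2 pp1:2 pp2:1 pp3:1
Op 6: write(P1, v1, 133). refcount(pp1)=2>1 -> COPY to pp4. 5 ppages; refcounts: pp0:2 pp1:1 pp2:1 pp3:1 pp4:1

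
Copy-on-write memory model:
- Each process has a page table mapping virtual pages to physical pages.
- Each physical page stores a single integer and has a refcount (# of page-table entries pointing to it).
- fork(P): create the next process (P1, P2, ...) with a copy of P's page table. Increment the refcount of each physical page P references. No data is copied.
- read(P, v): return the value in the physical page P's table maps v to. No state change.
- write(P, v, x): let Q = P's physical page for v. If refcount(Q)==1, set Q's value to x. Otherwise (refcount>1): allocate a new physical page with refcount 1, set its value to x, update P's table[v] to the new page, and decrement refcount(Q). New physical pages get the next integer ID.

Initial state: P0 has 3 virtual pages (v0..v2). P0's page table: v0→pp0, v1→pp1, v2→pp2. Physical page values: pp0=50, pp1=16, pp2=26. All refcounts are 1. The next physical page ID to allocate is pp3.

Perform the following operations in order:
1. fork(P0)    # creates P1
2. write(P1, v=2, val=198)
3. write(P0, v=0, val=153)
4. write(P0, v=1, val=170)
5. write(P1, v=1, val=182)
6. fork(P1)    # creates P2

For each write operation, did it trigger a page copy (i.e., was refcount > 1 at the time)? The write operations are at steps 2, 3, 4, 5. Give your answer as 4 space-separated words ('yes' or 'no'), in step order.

Op 1: fork(P0) -> P1. 3 ppages; refcounts: pp0:2 pp1:2 pp2:2
Op 2: write(P1, v2, 198). refcount(pp2)=2>1 -> COPY to pp3. 4 ppages; refcounts: pp0:2 pp1:2 pp2:1 pp3:1
Op 3: write(P0, v0, 153). refcount(pp0)=2>1 -> COPY to pp4. 5 ppages; refcounts: pp0:1 pp1:2 pp2:1 pp3:1 pp4:1
Op 4: write(P0, v1, 170). refcount(pp1)=2>1 -> COPY to pp5. 6 ppages; refcounts: pp0:1 pp1:1 pp2:1 pp3:1 pp4:1 pp5:1
Op 5: write(P1, v1, 182). refcount(pp1)=1 -> write in place. 6 ppages; refcounts: pp0:1 pp1:1 pp2:1 pp3:1 pp4:1 pp5:1
Op 6: fork(P1) -> P2. 6 ppages; refcounts: pp0:2 pp1:2 pp2:1 pp3:2 pp4:1 pp5:1

yes yes yes no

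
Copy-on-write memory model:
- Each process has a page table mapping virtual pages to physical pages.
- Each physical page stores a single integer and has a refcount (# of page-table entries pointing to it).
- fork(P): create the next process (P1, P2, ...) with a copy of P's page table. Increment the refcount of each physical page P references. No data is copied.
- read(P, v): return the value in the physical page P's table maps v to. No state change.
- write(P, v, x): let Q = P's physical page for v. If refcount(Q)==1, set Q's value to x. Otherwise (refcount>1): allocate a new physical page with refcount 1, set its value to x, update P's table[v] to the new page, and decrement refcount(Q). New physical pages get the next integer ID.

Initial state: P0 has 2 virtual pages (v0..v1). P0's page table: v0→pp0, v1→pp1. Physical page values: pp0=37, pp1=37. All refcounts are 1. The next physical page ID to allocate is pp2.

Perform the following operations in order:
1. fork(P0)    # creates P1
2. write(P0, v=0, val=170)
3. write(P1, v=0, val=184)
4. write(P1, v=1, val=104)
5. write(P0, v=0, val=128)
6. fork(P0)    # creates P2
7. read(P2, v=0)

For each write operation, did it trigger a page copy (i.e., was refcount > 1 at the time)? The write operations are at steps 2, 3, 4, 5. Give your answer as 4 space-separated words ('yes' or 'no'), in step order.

Op 1: fork(P0) -> P1. 2 ppages; refcounts: pp0:2 pp1:2
Op 2: write(P0, v0, 170). refcount(pp0)=2>1 -> COPY to pp2. 3 ppages; refcounts: pp0:1 pp1:2 pp2:1
Op 3: write(P1, v0, 184). refcount(pp0)=1 -> write in place. 3 ppages; refcounts: pp0:1 pp1:2 pp2:1
Op 4: write(P1, v1, 104). refcount(pp1)=2>1 -> COPY to pp3. 4 ppages; refcounts: pp0:1 pp1:1 pp2:1 pp3:1
Op 5: write(P0, v0, 128). refcount(pp2)=1 -> write in place. 4 ppages; refcounts: pp0:1 pp1:1 pp2:1 pp3:1
Op 6: fork(P0) -> P2. 4 ppages; refcounts: pp0:1 pp1:2 pp2:2 pp3:1
Op 7: read(P2, v0) -> 128. No state change.

yes no yes no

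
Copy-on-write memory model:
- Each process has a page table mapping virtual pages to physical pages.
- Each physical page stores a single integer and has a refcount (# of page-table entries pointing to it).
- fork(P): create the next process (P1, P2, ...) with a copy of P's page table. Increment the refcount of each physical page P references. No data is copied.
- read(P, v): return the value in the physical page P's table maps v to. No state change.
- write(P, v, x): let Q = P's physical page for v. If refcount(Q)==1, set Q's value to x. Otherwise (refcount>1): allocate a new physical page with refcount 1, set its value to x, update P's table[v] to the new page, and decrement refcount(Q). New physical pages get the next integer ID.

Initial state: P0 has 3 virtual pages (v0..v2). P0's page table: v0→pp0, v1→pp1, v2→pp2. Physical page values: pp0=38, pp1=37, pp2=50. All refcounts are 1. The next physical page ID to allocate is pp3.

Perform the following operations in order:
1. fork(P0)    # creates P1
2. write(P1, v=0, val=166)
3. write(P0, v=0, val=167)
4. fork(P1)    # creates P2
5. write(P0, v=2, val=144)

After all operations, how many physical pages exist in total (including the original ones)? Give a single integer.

Op 1: fork(P0) -> P1. 3 ppages; refcounts: pp0:2 pp1:2 pp2:2
Op 2: write(P1, v0, 166). refcount(pp0)=2>1 -> COPY to pp3. 4 ppages; refcounts: pp0:1 pp1:2 pp2:2 pp3:1
Op 3: write(P0, v0, 167). refcount(pp0)=1 -> write in place. 4 ppages; refcounts: pp0:1 pp1:2 pp2:2 pp3:1
Op 4: fork(P1) -> P2. 4 ppages; refcounts: pp0:1 pp1:3 pp2:3 pp3:2
Op 5: write(P0, v2, 144). refcount(pp2)=3>1 -> COPY to pp4. 5 ppages; refcounts: pp0:1 pp1:3 pp2:2 pp3:2 pp4:1

Answer: 5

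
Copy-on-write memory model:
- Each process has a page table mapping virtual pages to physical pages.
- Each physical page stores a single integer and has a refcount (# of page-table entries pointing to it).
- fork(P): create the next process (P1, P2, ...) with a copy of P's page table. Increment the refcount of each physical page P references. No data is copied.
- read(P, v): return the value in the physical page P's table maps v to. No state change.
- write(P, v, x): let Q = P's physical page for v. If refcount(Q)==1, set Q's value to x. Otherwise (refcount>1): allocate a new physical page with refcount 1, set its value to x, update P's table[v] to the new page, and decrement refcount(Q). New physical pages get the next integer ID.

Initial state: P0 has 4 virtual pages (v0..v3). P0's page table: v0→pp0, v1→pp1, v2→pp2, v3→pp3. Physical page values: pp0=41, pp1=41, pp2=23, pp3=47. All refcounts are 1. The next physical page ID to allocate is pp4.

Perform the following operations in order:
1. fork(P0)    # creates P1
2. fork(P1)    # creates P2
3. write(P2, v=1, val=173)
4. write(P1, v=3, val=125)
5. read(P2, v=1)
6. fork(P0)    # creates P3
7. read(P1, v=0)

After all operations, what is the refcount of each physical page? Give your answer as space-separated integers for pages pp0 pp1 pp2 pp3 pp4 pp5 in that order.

Answer: 4 3 4 3 1 1

Derivation:
Op 1: fork(P0) -> P1. 4 ppages; refcounts: pp0:2 pp1:2 pp2:2 pp3:2
Op 2: fork(P1) -> P2. 4 ppages; refcounts: pp0:3 pp1:3 pp2:3 pp3:3
Op 3: write(P2, v1, 173). refcount(pp1)=3>1 -> COPY to pp4. 5 ppages; refcounts: pp0:3 pp1:2 pp2:3 pp3:3 pp4:1
Op 4: write(P1, v3, 125). refcount(pp3)=3>1 -> COPY to pp5. 6 ppages; refcounts: pp0:3 pp1:2 pp2:3 pp3:2 pp4:1 pp5:1
Op 5: read(P2, v1) -> 173. No state change.
Op 6: fork(P0) -> P3. 6 ppages; refcounts: pp0:4 pp1:3 pp2:4 pp3:3 pp4:1 pp5:1
Op 7: read(P1, v0) -> 41. No state change.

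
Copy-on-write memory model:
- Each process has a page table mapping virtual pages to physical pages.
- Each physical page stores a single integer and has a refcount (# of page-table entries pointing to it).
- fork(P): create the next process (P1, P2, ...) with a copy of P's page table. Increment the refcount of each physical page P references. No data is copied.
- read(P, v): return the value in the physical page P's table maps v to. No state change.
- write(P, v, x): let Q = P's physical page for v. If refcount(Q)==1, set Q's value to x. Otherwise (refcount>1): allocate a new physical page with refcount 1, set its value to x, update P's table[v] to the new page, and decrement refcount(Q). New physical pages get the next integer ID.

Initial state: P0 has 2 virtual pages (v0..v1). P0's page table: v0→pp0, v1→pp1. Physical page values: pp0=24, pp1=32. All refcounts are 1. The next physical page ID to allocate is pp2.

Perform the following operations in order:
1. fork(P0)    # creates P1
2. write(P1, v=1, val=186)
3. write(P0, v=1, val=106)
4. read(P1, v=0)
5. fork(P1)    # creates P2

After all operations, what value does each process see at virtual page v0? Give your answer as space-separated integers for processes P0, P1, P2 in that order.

Answer: 24 24 24

Derivation:
Op 1: fork(P0) -> P1. 2 ppages; refcounts: pp0:2 pp1:2
Op 2: write(P1, v1, 186). refcount(pp1)=2>1 -> COPY to pp2. 3 ppages; refcounts: pp0:2 pp1:1 pp2:1
Op 3: write(P0, v1, 106). refcount(pp1)=1 -> write in place. 3 ppages; refcounts: pp0:2 pp1:1 pp2:1
Op 4: read(P1, v0) -> 24. No state change.
Op 5: fork(P1) -> P2. 3 ppages; refcounts: pp0:3 pp1:1 pp2:2
P0: v0 -> pp0 = 24
P1: v0 -> pp0 = 24
P2: v0 -> pp0 = 24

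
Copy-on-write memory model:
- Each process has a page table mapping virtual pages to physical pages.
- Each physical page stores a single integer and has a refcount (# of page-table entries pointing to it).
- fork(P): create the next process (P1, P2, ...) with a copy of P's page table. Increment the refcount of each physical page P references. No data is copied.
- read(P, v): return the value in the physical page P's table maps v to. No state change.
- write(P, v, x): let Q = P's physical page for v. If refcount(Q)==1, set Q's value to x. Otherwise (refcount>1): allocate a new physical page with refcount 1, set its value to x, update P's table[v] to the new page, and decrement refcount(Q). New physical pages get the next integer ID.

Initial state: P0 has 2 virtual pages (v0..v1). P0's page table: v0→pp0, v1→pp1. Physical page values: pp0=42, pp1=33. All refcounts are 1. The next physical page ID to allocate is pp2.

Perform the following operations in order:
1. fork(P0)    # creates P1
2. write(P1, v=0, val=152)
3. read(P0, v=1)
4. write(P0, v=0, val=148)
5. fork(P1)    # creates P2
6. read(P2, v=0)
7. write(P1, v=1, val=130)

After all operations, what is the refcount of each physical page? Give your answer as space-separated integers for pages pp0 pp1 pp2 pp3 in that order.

Op 1: fork(P0) -> P1. 2 ppages; refcounts: pp0:2 pp1:2
Op 2: write(P1, v0, 152). refcount(pp0)=2>1 -> COPY to pp2. 3 ppages; refcounts: pp0:1 pp1:2 pp2:1
Op 3: read(P0, v1) -> 33. No state change.
Op 4: write(P0, v0, 148). refcount(pp0)=1 -> write in place. 3 ppages; refcounts: pp0:1 pp1:2 pp2:1
Op 5: fork(P1) -> P2. 3 ppages; refcounts: pp0:1 pp1:3 pp2:2
Op 6: read(P2, v0) -> 152. No state change.
Op 7: write(P1, v1, 130). refcount(pp1)=3>1 -> COPY to pp3. 4 ppages; refcounts: pp0:1 pp1:2 pp2:2 pp3:1

Answer: 1 2 2 1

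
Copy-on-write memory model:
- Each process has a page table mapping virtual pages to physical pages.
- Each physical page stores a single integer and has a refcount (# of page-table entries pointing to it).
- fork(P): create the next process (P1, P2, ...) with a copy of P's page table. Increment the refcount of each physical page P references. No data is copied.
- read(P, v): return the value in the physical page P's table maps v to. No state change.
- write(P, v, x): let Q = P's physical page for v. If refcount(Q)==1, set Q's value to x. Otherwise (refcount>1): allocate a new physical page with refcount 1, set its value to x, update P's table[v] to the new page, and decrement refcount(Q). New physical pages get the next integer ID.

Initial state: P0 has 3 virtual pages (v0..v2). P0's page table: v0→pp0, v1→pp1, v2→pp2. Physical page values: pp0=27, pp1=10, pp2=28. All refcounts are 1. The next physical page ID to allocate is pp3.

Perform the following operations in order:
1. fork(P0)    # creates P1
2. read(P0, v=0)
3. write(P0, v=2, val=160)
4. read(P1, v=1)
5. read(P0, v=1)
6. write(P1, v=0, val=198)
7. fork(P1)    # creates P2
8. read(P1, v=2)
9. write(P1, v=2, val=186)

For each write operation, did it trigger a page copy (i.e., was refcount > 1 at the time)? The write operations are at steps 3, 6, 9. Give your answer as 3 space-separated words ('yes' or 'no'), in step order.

Op 1: fork(P0) -> P1. 3 ppages; refcounts: pp0:2 pp1:2 pp2:2
Op 2: read(P0, v0) -> 27. No state change.
Op 3: write(P0, v2, 160). refcount(pp2)=2>1 -> COPY to pp3. 4 ppages; refcounts: pp0:2 pp1:2 pp2:1 pp3:1
Op 4: read(P1, v1) -> 10. No state change.
Op 5: read(P0, v1) -> 10. No state change.
Op 6: write(P1, v0, 198). refcount(pp0)=2>1 -> COPY to pp4. 5 ppages; refcounts: pp0:1 pp1:2 pp2:1 pp3:1 pp4:1
Op 7: fork(P1) -> P2. 5 ppages; refcounts: pp0:1 pp1:3 pp2:2 pp3:1 pp4:2
Op 8: read(P1, v2) -> 28. No state change.
Op 9: write(P1, v2, 186). refcount(pp2)=2>1 -> COPY to pp5. 6 ppages; refcounts: pp0:1 pp1:3 pp2:1 pp3:1 pp4:2 pp5:1

yes yes yes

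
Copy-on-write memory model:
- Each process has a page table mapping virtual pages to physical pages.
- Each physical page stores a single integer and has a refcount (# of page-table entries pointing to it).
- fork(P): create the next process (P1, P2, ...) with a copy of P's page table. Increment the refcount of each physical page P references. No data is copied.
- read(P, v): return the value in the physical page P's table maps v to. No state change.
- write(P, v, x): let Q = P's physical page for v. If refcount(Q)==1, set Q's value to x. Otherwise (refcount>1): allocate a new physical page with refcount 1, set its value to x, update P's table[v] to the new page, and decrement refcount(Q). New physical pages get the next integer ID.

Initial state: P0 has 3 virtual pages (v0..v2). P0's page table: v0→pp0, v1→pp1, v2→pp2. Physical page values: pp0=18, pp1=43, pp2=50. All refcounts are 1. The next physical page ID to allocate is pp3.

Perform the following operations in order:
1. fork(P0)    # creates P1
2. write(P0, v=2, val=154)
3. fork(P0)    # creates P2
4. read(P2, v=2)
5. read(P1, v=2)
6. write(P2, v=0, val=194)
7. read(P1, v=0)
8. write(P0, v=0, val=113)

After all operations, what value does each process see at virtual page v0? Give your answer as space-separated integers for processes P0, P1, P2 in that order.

Answer: 113 18 194

Derivation:
Op 1: fork(P0) -> P1. 3 ppages; refcounts: pp0:2 pp1:2 pp2:2
Op 2: write(P0, v2, 154). refcount(pp2)=2>1 -> COPY to pp3. 4 ppages; refcounts: pp0:2 pp1:2 pp2:1 pp3:1
Op 3: fork(P0) -> P2. 4 ppages; refcounts: pp0:3 pp1:3 pp2:1 pp3:2
Op 4: read(P2, v2) -> 154. No state change.
Op 5: read(P1, v2) -> 50. No state change.
Op 6: write(P2, v0, 194). refcount(pp0)=3>1 -> COPY to pp4. 5 ppages; refcounts: pp0:2 pp1:3 pp2:1 pp3:2 pp4:1
Op 7: read(P1, v0) -> 18. No state change.
Op 8: write(P0, v0, 113). refcount(pp0)=2>1 -> COPY to pp5. 6 ppages; refcounts: pp0:1 pp1:3 pp2:1 pp3:2 pp4:1 pp5:1
P0: v0 -> pp5 = 113
P1: v0 -> pp0 = 18
P2: v0 -> pp4 = 194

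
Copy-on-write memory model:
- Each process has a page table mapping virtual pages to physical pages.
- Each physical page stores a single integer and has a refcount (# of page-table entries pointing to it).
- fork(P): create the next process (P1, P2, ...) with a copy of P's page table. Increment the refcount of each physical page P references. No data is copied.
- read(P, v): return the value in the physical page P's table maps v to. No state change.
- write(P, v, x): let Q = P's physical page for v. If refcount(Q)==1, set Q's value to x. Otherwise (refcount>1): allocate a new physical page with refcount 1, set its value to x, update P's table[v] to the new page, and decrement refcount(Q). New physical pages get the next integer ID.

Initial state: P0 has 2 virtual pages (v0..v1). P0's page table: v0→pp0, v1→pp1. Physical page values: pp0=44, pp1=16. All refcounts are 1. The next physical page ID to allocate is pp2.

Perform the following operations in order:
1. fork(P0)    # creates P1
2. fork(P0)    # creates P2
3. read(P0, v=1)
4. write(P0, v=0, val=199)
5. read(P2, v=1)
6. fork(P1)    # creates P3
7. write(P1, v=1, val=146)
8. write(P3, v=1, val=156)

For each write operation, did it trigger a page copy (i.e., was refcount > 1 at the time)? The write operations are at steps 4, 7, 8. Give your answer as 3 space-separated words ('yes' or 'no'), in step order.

Op 1: fork(P0) -> P1. 2 ppages; refcounts: pp0:2 pp1:2
Op 2: fork(P0) -> P2. 2 ppages; refcounts: pp0:3 pp1:3
Op 3: read(P0, v1) -> 16. No state change.
Op 4: write(P0, v0, 199). refcount(pp0)=3>1 -> COPY to pp2. 3 ppages; refcounts: pp0:2 pp1:3 pp2:1
Op 5: read(P2, v1) -> 16. No state change.
Op 6: fork(P1) -> P3. 3 ppages; refcounts: pp0:3 pp1:4 pp2:1
Op 7: write(P1, v1, 146). refcount(pp1)=4>1 -> COPY to pp3. 4 ppages; refcounts: pp0:3 pp1:3 pp2:1 pp3:1
Op 8: write(P3, v1, 156). refcount(pp1)=3>1 -> COPY to pp4. 5 ppages; refcounts: pp0:3 pp1:2 pp2:1 pp3:1 pp4:1

yes yes yes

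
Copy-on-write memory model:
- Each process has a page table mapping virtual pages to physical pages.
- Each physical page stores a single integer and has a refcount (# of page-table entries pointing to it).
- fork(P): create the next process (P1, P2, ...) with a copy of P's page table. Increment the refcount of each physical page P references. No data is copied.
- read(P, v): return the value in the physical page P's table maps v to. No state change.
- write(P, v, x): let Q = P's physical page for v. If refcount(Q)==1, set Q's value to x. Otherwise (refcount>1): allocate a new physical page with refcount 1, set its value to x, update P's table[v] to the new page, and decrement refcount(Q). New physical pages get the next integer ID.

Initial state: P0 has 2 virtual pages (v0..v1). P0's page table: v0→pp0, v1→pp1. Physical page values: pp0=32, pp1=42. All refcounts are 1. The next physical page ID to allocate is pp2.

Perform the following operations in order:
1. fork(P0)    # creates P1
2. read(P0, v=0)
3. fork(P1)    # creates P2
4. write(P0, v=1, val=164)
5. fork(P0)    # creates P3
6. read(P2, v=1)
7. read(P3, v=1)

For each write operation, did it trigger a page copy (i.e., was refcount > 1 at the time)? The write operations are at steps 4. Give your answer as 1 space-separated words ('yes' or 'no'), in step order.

Op 1: fork(P0) -> P1. 2 ppages; refcounts: pp0:2 pp1:2
Op 2: read(P0, v0) -> 32. No state change.
Op 3: fork(P1) -> P2. 2 ppages; refcounts: pp0:3 pp1:3
Op 4: write(P0, v1, 164). refcount(pp1)=3>1 -> COPY to pp2. 3 ppages; refcounts: pp0:3 pp1:2 pp2:1
Op 5: fork(P0) -> P3. 3 ppages; refcounts: pp0:4 pp1:2 pp2:2
Op 6: read(P2, v1) -> 42. No state change.
Op 7: read(P3, v1) -> 164. No state change.

yes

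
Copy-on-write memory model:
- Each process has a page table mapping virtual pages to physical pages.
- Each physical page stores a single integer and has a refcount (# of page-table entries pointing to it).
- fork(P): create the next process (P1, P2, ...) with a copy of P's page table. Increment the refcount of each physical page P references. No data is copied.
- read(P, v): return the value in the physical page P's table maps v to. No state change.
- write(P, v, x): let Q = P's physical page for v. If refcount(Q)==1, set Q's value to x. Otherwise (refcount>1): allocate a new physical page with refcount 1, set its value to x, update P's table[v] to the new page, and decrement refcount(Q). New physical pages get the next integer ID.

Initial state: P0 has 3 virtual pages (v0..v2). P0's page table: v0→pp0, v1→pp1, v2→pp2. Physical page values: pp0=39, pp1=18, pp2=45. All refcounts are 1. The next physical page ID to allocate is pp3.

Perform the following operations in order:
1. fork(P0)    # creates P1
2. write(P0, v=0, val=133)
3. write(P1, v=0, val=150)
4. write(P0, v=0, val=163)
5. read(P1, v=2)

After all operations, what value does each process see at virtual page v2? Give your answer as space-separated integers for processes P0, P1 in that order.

Answer: 45 45

Derivation:
Op 1: fork(P0) -> P1. 3 ppages; refcounts: pp0:2 pp1:2 pp2:2
Op 2: write(P0, v0, 133). refcount(pp0)=2>1 -> COPY to pp3. 4 ppages; refcounts: pp0:1 pp1:2 pp2:2 pp3:1
Op 3: write(P1, v0, 150). refcount(pp0)=1 -> write in place. 4 ppages; refcounts: pp0:1 pp1:2 pp2:2 pp3:1
Op 4: write(P0, v0, 163). refcount(pp3)=1 -> write in place. 4 ppages; refcounts: pp0:1 pp1:2 pp2:2 pp3:1
Op 5: read(P1, v2) -> 45. No state change.
P0: v2 -> pp2 = 45
P1: v2 -> pp2 = 45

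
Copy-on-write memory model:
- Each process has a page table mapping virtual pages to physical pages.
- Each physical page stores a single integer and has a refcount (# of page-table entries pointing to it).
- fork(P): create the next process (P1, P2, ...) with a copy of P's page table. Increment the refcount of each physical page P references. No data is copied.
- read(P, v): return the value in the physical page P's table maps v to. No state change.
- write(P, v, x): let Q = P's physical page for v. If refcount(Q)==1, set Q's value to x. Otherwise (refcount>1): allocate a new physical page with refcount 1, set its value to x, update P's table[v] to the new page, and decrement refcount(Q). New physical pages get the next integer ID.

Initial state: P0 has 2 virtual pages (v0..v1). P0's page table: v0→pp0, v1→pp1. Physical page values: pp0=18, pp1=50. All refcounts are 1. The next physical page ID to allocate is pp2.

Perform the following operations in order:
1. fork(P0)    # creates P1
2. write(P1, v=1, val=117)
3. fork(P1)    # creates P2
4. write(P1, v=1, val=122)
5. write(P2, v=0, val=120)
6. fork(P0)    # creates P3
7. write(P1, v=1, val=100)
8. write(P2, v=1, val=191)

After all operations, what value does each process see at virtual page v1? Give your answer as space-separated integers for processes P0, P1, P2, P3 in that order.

Answer: 50 100 191 50

Derivation:
Op 1: fork(P0) -> P1. 2 ppages; refcounts: pp0:2 pp1:2
Op 2: write(P1, v1, 117). refcount(pp1)=2>1 -> COPY to pp2. 3 ppages; refcounts: pp0:2 pp1:1 pp2:1
Op 3: fork(P1) -> P2. 3 ppages; refcounts: pp0:3 pp1:1 pp2:2
Op 4: write(P1, v1, 122). refcount(pp2)=2>1 -> COPY to pp3. 4 ppages; refcounts: pp0:3 pp1:1 pp2:1 pp3:1
Op 5: write(P2, v0, 120). refcount(pp0)=3>1 -> COPY to pp4. 5 ppages; refcounts: pp0:2 pp1:1 pp2:1 pp3:1 pp4:1
Op 6: fork(P0) -> P3. 5 ppages; refcounts: pp0:3 pp1:2 pp2:1 pp3:1 pp4:1
Op 7: write(P1, v1, 100). refcount(pp3)=1 -> write in place. 5 ppages; refcounts: pp0:3 pp1:2 pp2:1 pp3:1 pp4:1
Op 8: write(P2, v1, 191). refcount(pp2)=1 -> write in place. 5 ppages; refcounts: pp0:3 pp1:2 pp2:1 pp3:1 pp4:1
P0: v1 -> pp1 = 50
P1: v1 -> pp3 = 100
P2: v1 -> pp2 = 191
P3: v1 -> pp1 = 50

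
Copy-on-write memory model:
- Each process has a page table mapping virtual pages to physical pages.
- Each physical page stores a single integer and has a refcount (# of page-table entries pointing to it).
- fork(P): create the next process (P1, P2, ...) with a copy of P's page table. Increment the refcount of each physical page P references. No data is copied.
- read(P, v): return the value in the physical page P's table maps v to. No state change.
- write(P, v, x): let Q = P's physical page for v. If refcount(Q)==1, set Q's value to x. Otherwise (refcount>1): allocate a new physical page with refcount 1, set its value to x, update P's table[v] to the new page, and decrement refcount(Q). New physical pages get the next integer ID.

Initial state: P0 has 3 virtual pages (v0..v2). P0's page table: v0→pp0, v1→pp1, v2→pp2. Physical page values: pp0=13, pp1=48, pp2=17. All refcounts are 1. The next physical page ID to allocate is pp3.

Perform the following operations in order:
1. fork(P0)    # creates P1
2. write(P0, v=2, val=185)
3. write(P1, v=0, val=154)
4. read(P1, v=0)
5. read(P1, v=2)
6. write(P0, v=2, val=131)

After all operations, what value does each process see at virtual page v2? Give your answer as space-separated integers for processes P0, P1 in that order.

Answer: 131 17

Derivation:
Op 1: fork(P0) -> P1. 3 ppages; refcounts: pp0:2 pp1:2 pp2:2
Op 2: write(P0, v2, 185). refcount(pp2)=2>1 -> COPY to pp3. 4 ppages; refcounts: pp0:2 pp1:2 pp2:1 pp3:1
Op 3: write(P1, v0, 154). refcount(pp0)=2>1 -> COPY to pp4. 5 ppages; refcounts: pp0:1 pp1:2 pp2:1 pp3:1 pp4:1
Op 4: read(P1, v0) -> 154. No state change.
Op 5: read(P1, v2) -> 17. No state change.
Op 6: write(P0, v2, 131). refcount(pp3)=1 -> write in place. 5 ppages; refcounts: pp0:1 pp1:2 pp2:1 pp3:1 pp4:1
P0: v2 -> pp3 = 131
P1: v2 -> pp2 = 17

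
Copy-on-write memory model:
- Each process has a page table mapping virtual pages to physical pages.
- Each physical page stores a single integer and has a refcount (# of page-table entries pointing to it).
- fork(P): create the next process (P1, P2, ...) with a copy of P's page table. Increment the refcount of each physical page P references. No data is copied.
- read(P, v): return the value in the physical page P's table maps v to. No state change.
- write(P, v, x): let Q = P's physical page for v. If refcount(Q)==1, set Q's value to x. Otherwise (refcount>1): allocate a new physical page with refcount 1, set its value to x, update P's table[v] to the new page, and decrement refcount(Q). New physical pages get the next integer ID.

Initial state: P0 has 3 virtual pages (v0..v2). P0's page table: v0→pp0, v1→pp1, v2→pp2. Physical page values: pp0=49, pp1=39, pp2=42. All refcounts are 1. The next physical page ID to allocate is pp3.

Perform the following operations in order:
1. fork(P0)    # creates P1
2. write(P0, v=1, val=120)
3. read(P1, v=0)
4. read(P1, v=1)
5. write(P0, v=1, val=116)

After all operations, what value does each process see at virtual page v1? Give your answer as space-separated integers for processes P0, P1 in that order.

Op 1: fork(P0) -> P1. 3 ppages; refcounts: pp0:2 pp1:2 pp2:2
Op 2: write(P0, v1, 120). refcount(pp1)=2>1 -> COPY to pp3. 4 ppages; refcounts: pp0:2 pp1:1 pp2:2 pp3:1
Op 3: read(P1, v0) -> 49. No state change.
Op 4: read(P1, v1) -> 39. No state change.
Op 5: write(P0, v1, 116). refcount(pp3)=1 -> write in place. 4 ppages; refcounts: pp0:2 pp1:1 pp2:2 pp3:1
P0: v1 -> pp3 = 116
P1: v1 -> pp1 = 39

Answer: 116 39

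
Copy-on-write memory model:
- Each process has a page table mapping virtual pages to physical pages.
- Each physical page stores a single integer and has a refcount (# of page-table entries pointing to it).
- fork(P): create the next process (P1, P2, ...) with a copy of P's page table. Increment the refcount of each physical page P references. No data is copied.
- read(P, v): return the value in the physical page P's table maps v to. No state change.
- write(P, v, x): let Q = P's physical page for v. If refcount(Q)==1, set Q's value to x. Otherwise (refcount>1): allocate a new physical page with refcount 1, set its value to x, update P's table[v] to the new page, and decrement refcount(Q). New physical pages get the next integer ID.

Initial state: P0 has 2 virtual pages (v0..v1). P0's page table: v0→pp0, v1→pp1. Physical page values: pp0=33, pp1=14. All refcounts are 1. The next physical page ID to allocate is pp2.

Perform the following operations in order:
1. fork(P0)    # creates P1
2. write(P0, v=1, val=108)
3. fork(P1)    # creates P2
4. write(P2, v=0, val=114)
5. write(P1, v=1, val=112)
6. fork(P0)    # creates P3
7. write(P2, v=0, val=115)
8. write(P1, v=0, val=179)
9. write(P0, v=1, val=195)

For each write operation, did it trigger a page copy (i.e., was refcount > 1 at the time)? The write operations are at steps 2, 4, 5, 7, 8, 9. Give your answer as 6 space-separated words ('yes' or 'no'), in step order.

Op 1: fork(P0) -> P1. 2 ppages; refcounts: pp0:2 pp1:2
Op 2: write(P0, v1, 108). refcount(pp1)=2>1 -> COPY to pp2. 3 ppages; refcounts: pp0:2 pp1:1 pp2:1
Op 3: fork(P1) -> P2. 3 ppages; refcounts: pp0:3 pp1:2 pp2:1
Op 4: write(P2, v0, 114). refcount(pp0)=3>1 -> COPY to pp3. 4 ppages; refcounts: pp0:2 pp1:2 pp2:1 pp3:1
Op 5: write(P1, v1, 112). refcount(pp1)=2>1 -> COPY to pp4. 5 ppages; refcounts: pp0:2 pp1:1 pp2:1 pp3:1 pp4:1
Op 6: fork(P0) -> P3. 5 ppages; refcounts: pp0:3 pp1:1 pp2:2 pp3:1 pp4:1
Op 7: write(P2, v0, 115). refcount(pp3)=1 -> write in place. 5 ppages; refcounts: pp0:3 pp1:1 pp2:2 pp3:1 pp4:1
Op 8: write(P1, v0, 179). refcount(pp0)=3>1 -> COPY to pp5. 6 ppages; refcounts: pp0:2 pp1:1 pp2:2 pp3:1 pp4:1 pp5:1
Op 9: write(P0, v1, 195). refcount(pp2)=2>1 -> COPY to pp6. 7 ppages; refcounts: pp0:2 pp1:1 pp2:1 pp3:1 pp4:1 pp5:1 pp6:1

yes yes yes no yes yes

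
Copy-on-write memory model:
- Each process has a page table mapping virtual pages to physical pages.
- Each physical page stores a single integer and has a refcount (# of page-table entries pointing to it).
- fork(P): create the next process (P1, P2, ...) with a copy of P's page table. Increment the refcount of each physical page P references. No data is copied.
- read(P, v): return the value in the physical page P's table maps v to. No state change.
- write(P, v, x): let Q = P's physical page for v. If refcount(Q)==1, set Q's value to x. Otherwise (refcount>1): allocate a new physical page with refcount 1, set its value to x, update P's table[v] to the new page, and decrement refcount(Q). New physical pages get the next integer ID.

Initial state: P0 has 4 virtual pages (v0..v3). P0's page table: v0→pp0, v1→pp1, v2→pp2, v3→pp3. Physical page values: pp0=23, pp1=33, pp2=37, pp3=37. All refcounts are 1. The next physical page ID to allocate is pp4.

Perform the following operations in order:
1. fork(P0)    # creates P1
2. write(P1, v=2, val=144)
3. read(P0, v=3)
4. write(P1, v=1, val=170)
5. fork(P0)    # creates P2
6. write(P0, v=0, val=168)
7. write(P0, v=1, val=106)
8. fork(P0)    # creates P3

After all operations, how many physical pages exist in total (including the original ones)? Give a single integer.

Answer: 8

Derivation:
Op 1: fork(P0) -> P1. 4 ppages; refcounts: pp0:2 pp1:2 pp2:2 pp3:2
Op 2: write(P1, v2, 144). refcount(pp2)=2>1 -> COPY to pp4. 5 ppages; refcounts: pp0:2 pp1:2 pp2:1 pp3:2 pp4:1
Op 3: read(P0, v3) -> 37. No state change.
Op 4: write(P1, v1, 170). refcount(pp1)=2>1 -> COPY to pp5. 6 ppages; refcounts: pp0:2 pp1:1 pp2:1 pp3:2 pp4:1 pp5:1
Op 5: fork(P0) -> P2. 6 ppages; refcounts: pp0:3 pp1:2 pp2:2 pp3:3 pp4:1 pp5:1
Op 6: write(P0, v0, 168). refcount(pp0)=3>1 -> COPY to pp6. 7 ppages; refcounts: pp0:2 pp1:2 pp2:2 pp3:3 pp4:1 pp5:1 pp6:1
Op 7: write(P0, v1, 106). refcount(pp1)=2>1 -> COPY to pp7. 8 ppages; refcounts: pp0:2 pp1:1 pp2:2 pp3:3 pp4:1 pp5:1 pp6:1 pp7:1
Op 8: fork(P0) -> P3. 8 ppages; refcounts: pp0:2 pp1:1 pp2:3 pp3:4 pp4:1 pp5:1 pp6:2 pp7:2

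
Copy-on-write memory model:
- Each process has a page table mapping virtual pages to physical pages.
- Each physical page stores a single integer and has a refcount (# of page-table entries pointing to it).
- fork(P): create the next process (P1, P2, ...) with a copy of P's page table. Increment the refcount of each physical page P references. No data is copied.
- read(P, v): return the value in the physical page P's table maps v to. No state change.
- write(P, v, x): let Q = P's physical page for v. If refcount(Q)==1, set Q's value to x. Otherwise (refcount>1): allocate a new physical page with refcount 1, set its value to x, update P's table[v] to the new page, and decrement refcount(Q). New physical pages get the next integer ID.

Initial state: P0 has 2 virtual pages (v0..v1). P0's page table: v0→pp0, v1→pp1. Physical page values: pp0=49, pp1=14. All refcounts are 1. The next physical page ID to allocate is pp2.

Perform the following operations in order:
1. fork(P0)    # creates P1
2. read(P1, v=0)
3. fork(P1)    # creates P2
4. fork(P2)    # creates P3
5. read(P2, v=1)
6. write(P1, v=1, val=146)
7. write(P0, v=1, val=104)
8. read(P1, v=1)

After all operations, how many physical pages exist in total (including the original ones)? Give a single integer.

Answer: 4

Derivation:
Op 1: fork(P0) -> P1. 2 ppages; refcounts: pp0:2 pp1:2
Op 2: read(P1, v0) -> 49. No state change.
Op 3: fork(P1) -> P2. 2 ppages; refcounts: pp0:3 pp1:3
Op 4: fork(P2) -> P3. 2 ppages; refcounts: pp0:4 pp1:4
Op 5: read(P2, v1) -> 14. No state change.
Op 6: write(P1, v1, 146). refcount(pp1)=4>1 -> COPY to pp2. 3 ppages; refcounts: pp0:4 pp1:3 pp2:1
Op 7: write(P0, v1, 104). refcount(pp1)=3>1 -> COPY to pp3. 4 ppages; refcounts: pp0:4 pp1:2 pp2:1 pp3:1
Op 8: read(P1, v1) -> 146. No state change.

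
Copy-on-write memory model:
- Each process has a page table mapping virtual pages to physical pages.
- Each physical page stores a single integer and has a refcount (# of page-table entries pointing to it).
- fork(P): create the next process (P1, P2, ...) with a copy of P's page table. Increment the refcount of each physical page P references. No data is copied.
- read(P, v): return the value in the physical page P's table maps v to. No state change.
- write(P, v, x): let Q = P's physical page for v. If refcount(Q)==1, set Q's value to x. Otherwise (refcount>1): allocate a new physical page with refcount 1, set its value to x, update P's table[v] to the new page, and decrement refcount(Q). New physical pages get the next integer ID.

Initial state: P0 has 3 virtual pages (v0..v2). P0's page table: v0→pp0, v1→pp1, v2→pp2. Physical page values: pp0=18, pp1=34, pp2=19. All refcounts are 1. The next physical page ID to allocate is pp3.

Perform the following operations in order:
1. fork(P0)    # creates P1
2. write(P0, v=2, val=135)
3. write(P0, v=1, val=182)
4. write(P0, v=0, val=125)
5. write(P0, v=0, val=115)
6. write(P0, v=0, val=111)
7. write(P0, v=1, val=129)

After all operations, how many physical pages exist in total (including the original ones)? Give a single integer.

Op 1: fork(P0) -> P1. 3 ppages; refcounts: pp0:2 pp1:2 pp2:2
Op 2: write(P0, v2, 135). refcount(pp2)=2>1 -> COPY to pp3. 4 ppages; refcounts: pp0:2 pp1:2 pp2:1 pp3:1
Op 3: write(P0, v1, 182). refcount(pp1)=2>1 -> COPY to pp4. 5 ppages; refcounts: pp0:2 pp1:1 pp2:1 pp3:1 pp4:1
Op 4: write(P0, v0, 125). refcount(pp0)=2>1 -> COPY to pp5. 6 ppages; refcounts: pp0:1 pp1:1 pp2:1 pp3:1 pp4:1 pp5:1
Op 5: write(P0, v0, 115). refcount(pp5)=1 -> write in place. 6 ppages; refcounts: pp0:1 pp1:1 pp2:1 pp3:1 pp4:1 pp5:1
Op 6: write(P0, v0, 111). refcount(pp5)=1 -> write in place. 6 ppages; refcounts: pp0:1 pp1:1 pp2:1 pp3:1 pp4:1 pp5:1
Op 7: write(P0, v1, 129). refcount(pp4)=1 -> write in place. 6 ppages; refcounts: pp0:1 pp1:1 pp2:1 pp3:1 pp4:1 pp5:1

Answer: 6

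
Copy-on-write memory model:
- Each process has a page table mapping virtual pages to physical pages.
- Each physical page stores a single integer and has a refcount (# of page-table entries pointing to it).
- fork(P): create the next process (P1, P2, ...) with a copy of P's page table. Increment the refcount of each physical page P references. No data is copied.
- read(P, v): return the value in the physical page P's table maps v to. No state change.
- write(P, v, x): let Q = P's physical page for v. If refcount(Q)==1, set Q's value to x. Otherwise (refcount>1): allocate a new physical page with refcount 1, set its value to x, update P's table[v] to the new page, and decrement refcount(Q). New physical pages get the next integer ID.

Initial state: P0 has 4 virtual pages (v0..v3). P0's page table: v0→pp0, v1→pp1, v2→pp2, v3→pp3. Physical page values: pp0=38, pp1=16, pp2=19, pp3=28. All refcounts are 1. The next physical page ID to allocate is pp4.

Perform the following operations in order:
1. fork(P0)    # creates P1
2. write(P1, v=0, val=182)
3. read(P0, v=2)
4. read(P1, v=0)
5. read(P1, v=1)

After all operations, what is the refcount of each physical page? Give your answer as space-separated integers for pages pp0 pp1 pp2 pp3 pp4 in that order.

Op 1: fork(P0) -> P1. 4 ppages; refcounts: pp0:2 pp1:2 pp2:2 pp3:2
Op 2: write(P1, v0, 182). refcount(pp0)=2>1 -> COPY to pp4. 5 ppages; refcounts: pp0:1 pp1:2 pp2:2 pp3:2 pp4:1
Op 3: read(P0, v2) -> 19. No state change.
Op 4: read(P1, v0) -> 182. No state change.
Op 5: read(P1, v1) -> 16. No state change.

Answer: 1 2 2 2 1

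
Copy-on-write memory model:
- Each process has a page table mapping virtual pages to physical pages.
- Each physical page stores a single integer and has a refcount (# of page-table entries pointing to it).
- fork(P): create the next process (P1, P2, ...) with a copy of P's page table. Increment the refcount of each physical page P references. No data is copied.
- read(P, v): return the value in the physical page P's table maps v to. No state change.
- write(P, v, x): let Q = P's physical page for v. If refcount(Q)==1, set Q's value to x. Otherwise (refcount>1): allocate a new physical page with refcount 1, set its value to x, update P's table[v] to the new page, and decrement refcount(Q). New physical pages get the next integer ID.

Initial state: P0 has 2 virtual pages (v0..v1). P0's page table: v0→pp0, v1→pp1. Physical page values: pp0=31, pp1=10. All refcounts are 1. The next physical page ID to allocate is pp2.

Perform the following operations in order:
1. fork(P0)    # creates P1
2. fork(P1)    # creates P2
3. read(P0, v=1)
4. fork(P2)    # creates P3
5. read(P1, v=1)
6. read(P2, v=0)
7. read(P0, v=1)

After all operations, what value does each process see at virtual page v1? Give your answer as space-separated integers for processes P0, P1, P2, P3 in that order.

Answer: 10 10 10 10

Derivation:
Op 1: fork(P0) -> P1. 2 ppages; refcounts: pp0:2 pp1:2
Op 2: fork(P1) -> P2. 2 ppages; refcounts: pp0:3 pp1:3
Op 3: read(P0, v1) -> 10. No state change.
Op 4: fork(P2) -> P3. 2 ppages; refcounts: pp0:4 pp1:4
Op 5: read(P1, v1) -> 10. No state change.
Op 6: read(P2, v0) -> 31. No state change.
Op 7: read(P0, v1) -> 10. No state change.
P0: v1 -> pp1 = 10
P1: v1 -> pp1 = 10
P2: v1 -> pp1 = 10
P3: v1 -> pp1 = 10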